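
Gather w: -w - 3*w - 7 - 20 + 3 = -4*w - 24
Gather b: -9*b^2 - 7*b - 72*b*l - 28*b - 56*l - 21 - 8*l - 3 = -9*b^2 + b*(-72*l - 35) - 64*l - 24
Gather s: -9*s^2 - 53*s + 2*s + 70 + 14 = -9*s^2 - 51*s + 84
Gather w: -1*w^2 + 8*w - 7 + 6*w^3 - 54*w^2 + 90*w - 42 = 6*w^3 - 55*w^2 + 98*w - 49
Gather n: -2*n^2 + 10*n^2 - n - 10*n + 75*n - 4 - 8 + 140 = 8*n^2 + 64*n + 128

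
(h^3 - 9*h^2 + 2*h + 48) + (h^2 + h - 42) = h^3 - 8*h^2 + 3*h + 6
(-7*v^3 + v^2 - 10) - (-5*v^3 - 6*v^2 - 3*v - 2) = -2*v^3 + 7*v^2 + 3*v - 8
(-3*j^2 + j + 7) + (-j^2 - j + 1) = 8 - 4*j^2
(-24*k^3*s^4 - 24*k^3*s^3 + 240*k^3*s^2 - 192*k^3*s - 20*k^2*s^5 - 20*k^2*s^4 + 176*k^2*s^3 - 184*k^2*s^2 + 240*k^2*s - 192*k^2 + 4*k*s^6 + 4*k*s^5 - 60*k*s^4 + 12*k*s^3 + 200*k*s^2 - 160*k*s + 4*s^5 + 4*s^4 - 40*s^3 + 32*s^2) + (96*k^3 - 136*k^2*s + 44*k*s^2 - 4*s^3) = -24*k^3*s^4 - 24*k^3*s^3 + 240*k^3*s^2 - 192*k^3*s + 96*k^3 - 20*k^2*s^5 - 20*k^2*s^4 + 176*k^2*s^3 - 184*k^2*s^2 + 104*k^2*s - 192*k^2 + 4*k*s^6 + 4*k*s^5 - 60*k*s^4 + 12*k*s^3 + 244*k*s^2 - 160*k*s + 4*s^5 + 4*s^4 - 44*s^3 + 32*s^2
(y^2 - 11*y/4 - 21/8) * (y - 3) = y^3 - 23*y^2/4 + 45*y/8 + 63/8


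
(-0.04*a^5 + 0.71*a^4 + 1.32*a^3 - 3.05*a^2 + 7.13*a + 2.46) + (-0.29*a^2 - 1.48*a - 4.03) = -0.04*a^5 + 0.71*a^4 + 1.32*a^3 - 3.34*a^2 + 5.65*a - 1.57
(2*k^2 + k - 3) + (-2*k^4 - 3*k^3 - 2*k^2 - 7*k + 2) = -2*k^4 - 3*k^3 - 6*k - 1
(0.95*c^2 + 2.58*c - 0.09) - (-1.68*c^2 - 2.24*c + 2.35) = 2.63*c^2 + 4.82*c - 2.44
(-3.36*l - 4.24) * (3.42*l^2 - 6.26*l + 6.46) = -11.4912*l^3 + 6.5328*l^2 + 4.8368*l - 27.3904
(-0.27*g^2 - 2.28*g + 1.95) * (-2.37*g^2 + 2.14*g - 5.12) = 0.6399*g^4 + 4.8258*g^3 - 8.1183*g^2 + 15.8466*g - 9.984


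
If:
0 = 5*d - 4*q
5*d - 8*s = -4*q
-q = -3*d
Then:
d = 0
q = 0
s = 0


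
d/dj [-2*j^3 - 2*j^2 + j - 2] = -6*j^2 - 4*j + 1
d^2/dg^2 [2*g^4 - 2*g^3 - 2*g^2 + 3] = 24*g^2 - 12*g - 4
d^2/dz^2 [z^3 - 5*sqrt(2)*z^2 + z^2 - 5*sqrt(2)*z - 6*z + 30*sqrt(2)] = 6*z - 10*sqrt(2) + 2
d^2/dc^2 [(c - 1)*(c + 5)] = 2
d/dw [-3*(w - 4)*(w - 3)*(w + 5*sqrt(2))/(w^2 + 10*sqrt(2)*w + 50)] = 3*(-w^4 - 20*sqrt(2)*w^3 - 238*w^2 + 35*sqrt(2)*w^2 - 380*sqrt(2)*w + 700*w + 600 + 1750*sqrt(2))/(w^4 + 20*sqrt(2)*w^3 + 300*w^2 + 1000*sqrt(2)*w + 2500)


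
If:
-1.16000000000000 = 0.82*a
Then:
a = -1.41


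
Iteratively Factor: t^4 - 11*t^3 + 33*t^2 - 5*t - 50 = (t + 1)*(t^3 - 12*t^2 + 45*t - 50) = (t - 5)*(t + 1)*(t^2 - 7*t + 10) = (t - 5)*(t - 2)*(t + 1)*(t - 5)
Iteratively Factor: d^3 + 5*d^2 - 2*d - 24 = (d + 4)*(d^2 + d - 6) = (d + 3)*(d + 4)*(d - 2)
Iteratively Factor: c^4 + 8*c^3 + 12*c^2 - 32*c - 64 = (c + 4)*(c^3 + 4*c^2 - 4*c - 16) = (c + 4)^2*(c^2 - 4) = (c + 2)*(c + 4)^2*(c - 2)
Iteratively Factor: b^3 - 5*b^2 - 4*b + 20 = (b + 2)*(b^2 - 7*b + 10) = (b - 2)*(b + 2)*(b - 5)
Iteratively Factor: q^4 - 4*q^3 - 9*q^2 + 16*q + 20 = (q - 5)*(q^3 + q^2 - 4*q - 4) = (q - 5)*(q - 2)*(q^2 + 3*q + 2) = (q - 5)*(q - 2)*(q + 1)*(q + 2)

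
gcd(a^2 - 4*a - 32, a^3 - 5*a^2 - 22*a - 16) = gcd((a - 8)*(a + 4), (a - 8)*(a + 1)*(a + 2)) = a - 8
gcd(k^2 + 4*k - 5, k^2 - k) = k - 1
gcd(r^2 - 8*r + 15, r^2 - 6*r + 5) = r - 5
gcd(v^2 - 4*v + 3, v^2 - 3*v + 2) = v - 1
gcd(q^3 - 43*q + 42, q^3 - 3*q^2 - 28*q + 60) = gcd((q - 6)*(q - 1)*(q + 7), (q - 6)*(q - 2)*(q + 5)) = q - 6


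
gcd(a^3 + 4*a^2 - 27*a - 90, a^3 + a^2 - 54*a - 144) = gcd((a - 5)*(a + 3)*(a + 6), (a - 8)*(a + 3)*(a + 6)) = a^2 + 9*a + 18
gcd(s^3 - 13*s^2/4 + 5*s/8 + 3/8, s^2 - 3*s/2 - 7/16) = s + 1/4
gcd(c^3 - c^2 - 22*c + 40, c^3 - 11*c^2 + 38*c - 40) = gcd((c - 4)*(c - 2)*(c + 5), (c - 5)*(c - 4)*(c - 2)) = c^2 - 6*c + 8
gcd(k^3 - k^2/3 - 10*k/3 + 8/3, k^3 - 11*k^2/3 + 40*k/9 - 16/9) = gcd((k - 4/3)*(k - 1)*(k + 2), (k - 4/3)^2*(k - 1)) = k^2 - 7*k/3 + 4/3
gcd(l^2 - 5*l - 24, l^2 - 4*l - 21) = l + 3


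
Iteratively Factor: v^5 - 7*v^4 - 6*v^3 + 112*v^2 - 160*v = (v)*(v^4 - 7*v^3 - 6*v^2 + 112*v - 160) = v*(v - 5)*(v^3 - 2*v^2 - 16*v + 32) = v*(v - 5)*(v - 4)*(v^2 + 2*v - 8) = v*(v - 5)*(v - 4)*(v - 2)*(v + 4)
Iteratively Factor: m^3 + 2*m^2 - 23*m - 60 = (m + 3)*(m^2 - m - 20) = (m + 3)*(m + 4)*(m - 5)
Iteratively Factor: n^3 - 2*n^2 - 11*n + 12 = (n - 4)*(n^2 + 2*n - 3) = (n - 4)*(n + 3)*(n - 1)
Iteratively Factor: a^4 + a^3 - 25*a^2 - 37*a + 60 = (a + 4)*(a^3 - 3*a^2 - 13*a + 15) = (a - 5)*(a + 4)*(a^2 + 2*a - 3) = (a - 5)*(a + 3)*(a + 4)*(a - 1)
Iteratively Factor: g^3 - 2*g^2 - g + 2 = (g + 1)*(g^2 - 3*g + 2) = (g - 1)*(g + 1)*(g - 2)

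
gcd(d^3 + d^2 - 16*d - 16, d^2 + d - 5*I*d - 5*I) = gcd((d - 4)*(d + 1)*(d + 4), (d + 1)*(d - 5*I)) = d + 1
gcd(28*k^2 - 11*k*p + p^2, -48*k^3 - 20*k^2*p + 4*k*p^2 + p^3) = -4*k + p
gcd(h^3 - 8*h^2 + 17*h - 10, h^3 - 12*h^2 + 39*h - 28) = h - 1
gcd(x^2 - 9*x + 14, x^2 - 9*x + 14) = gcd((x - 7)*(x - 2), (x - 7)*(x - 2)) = x^2 - 9*x + 14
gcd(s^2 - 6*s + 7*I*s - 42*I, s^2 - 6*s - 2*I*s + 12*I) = s - 6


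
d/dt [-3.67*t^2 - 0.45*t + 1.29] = -7.34*t - 0.45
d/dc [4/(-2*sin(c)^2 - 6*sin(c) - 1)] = 8*(2*sin(c) + 3)*cos(c)/(6*sin(c) - cos(2*c) + 2)^2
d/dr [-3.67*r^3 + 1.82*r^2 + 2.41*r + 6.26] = -11.01*r^2 + 3.64*r + 2.41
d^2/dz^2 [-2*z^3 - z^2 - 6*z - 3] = -12*z - 2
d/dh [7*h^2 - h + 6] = 14*h - 1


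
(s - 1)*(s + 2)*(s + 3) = s^3 + 4*s^2 + s - 6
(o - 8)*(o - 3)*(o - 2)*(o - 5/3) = o^4 - 44*o^3/3 + 203*o^2/3 - 374*o/3 + 80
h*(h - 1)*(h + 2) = h^3 + h^2 - 2*h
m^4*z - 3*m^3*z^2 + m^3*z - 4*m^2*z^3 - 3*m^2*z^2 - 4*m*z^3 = m*(m - 4*z)*(m + z)*(m*z + z)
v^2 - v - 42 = (v - 7)*(v + 6)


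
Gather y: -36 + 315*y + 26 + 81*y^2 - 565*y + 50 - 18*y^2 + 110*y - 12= 63*y^2 - 140*y + 28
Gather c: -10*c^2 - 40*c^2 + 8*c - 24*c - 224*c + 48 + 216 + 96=-50*c^2 - 240*c + 360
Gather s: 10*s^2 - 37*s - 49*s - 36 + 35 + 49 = 10*s^2 - 86*s + 48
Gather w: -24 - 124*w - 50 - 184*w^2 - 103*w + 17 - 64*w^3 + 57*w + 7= -64*w^3 - 184*w^2 - 170*w - 50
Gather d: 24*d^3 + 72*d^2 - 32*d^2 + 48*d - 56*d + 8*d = 24*d^3 + 40*d^2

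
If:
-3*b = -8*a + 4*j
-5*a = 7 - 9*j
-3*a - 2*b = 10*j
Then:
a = -154/335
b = -644/335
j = 35/67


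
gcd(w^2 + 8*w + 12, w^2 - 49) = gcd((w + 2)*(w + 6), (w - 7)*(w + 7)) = 1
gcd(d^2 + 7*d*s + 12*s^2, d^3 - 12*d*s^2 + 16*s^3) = d + 4*s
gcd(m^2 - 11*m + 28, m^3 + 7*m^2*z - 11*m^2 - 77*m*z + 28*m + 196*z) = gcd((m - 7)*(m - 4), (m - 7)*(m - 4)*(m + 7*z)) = m^2 - 11*m + 28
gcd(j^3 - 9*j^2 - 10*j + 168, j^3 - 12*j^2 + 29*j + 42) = j^2 - 13*j + 42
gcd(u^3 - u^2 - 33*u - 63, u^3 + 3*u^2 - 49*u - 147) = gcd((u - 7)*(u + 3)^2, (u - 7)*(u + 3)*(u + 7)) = u^2 - 4*u - 21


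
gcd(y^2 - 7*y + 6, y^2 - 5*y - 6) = y - 6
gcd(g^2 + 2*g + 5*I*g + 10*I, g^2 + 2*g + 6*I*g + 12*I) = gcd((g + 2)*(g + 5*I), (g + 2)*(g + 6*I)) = g + 2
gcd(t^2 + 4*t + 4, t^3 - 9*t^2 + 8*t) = 1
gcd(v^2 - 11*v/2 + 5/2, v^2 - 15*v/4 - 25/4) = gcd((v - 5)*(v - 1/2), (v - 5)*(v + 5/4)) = v - 5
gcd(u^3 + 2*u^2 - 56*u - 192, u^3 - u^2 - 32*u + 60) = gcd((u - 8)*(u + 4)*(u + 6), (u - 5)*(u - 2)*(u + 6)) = u + 6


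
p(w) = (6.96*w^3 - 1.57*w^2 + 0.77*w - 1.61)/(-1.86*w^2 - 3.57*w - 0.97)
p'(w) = (3.72*w + 3.57)*(6.96*w^3 - 1.57*w^2 + 0.77*w - 1.61)/(-1.86*w^2 - 3.57*w - 0.97)^2 + (20.88*w^2 - 3.14*w + 0.77)/(-1.86*w^2 - 3.57*w - 0.97)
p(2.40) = -4.32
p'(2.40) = -2.94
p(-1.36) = -51.85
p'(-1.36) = 271.65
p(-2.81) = 30.33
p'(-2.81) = 6.10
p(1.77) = -2.55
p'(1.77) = -2.65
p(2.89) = -5.80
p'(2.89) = -3.10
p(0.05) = 1.37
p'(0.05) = -5.02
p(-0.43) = -12.59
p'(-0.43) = -85.12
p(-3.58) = 28.59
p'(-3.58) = -0.08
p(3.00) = -6.14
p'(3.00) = -3.13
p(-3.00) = 29.42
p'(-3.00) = 3.60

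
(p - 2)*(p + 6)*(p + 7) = p^3 + 11*p^2 + 16*p - 84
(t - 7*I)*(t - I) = t^2 - 8*I*t - 7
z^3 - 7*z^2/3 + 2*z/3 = z*(z - 2)*(z - 1/3)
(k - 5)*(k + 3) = k^2 - 2*k - 15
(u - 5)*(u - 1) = u^2 - 6*u + 5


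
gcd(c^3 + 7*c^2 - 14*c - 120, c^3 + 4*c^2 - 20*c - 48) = c^2 + 2*c - 24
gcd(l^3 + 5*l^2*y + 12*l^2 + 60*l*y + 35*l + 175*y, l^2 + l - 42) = l + 7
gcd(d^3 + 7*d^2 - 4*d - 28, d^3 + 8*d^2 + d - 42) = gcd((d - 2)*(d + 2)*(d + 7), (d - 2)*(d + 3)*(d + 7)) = d^2 + 5*d - 14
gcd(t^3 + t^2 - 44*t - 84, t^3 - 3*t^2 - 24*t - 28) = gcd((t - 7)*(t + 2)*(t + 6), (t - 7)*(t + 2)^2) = t^2 - 5*t - 14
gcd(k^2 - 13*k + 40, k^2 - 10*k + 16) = k - 8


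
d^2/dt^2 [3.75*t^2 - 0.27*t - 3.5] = 7.50000000000000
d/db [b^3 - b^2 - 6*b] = 3*b^2 - 2*b - 6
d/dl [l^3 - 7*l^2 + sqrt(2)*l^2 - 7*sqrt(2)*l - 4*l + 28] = 3*l^2 - 14*l + 2*sqrt(2)*l - 7*sqrt(2) - 4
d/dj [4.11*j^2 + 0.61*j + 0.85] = 8.22*j + 0.61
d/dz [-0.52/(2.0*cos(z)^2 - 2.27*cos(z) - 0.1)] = (1.1804 - 2.08*cos(z))*sin(z)/(-2.0*cos(z)^2 + 2.27*cos(z) + 0.1)^2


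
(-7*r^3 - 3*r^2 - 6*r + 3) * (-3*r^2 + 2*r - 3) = 21*r^5 - 5*r^4 + 33*r^3 - 12*r^2 + 24*r - 9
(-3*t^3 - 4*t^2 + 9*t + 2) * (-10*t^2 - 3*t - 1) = 30*t^5 + 49*t^4 - 75*t^3 - 43*t^2 - 15*t - 2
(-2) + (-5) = -7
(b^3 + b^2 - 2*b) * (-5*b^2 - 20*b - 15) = -5*b^5 - 25*b^4 - 25*b^3 + 25*b^2 + 30*b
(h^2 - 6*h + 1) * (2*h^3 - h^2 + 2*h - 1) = 2*h^5 - 13*h^4 + 10*h^3 - 14*h^2 + 8*h - 1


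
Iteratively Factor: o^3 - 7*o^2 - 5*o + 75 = (o + 3)*(o^2 - 10*o + 25) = (o - 5)*(o + 3)*(o - 5)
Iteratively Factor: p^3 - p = (p + 1)*(p^2 - p) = (p - 1)*(p + 1)*(p)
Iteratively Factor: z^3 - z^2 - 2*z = (z - 2)*(z^2 + z) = (z - 2)*(z + 1)*(z)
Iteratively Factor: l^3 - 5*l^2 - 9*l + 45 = (l - 3)*(l^2 - 2*l - 15) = (l - 5)*(l - 3)*(l + 3)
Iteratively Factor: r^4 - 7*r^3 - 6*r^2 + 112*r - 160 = (r - 4)*(r^3 - 3*r^2 - 18*r + 40) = (r - 4)*(r + 4)*(r^2 - 7*r + 10) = (r - 4)*(r - 2)*(r + 4)*(r - 5)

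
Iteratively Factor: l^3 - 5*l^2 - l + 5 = (l - 1)*(l^2 - 4*l - 5) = (l - 1)*(l + 1)*(l - 5)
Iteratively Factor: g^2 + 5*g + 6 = (g + 3)*(g + 2)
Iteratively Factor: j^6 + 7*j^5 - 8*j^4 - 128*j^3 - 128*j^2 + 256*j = (j + 4)*(j^5 + 3*j^4 - 20*j^3 - 48*j^2 + 64*j) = j*(j + 4)*(j^4 + 3*j^3 - 20*j^2 - 48*j + 64) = j*(j + 4)^2*(j^3 - j^2 - 16*j + 16) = j*(j + 4)^3*(j^2 - 5*j + 4) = j*(j - 1)*(j + 4)^3*(j - 4)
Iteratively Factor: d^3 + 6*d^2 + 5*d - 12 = (d + 4)*(d^2 + 2*d - 3) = (d - 1)*(d + 4)*(d + 3)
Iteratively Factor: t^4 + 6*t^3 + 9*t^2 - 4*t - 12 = (t - 1)*(t^3 + 7*t^2 + 16*t + 12) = (t - 1)*(t + 2)*(t^2 + 5*t + 6) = (t - 1)*(t + 2)*(t + 3)*(t + 2)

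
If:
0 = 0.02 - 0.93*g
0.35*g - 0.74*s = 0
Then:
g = 0.02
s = 0.01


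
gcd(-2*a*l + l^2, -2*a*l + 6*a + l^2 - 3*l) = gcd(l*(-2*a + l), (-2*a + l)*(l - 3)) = 2*a - l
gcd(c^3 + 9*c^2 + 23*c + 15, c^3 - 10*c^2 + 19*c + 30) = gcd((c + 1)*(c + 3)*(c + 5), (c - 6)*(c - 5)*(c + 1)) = c + 1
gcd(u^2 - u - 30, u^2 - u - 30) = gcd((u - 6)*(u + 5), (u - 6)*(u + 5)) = u^2 - u - 30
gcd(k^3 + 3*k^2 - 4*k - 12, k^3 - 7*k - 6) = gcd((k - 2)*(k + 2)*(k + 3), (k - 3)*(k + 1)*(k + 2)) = k + 2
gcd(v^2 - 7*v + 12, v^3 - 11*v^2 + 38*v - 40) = v - 4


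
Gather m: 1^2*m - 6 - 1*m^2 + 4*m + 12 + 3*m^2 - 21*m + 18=2*m^2 - 16*m + 24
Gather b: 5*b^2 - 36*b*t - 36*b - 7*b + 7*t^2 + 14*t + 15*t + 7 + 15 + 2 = 5*b^2 + b*(-36*t - 43) + 7*t^2 + 29*t + 24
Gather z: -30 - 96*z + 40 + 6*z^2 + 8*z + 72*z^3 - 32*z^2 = 72*z^3 - 26*z^2 - 88*z + 10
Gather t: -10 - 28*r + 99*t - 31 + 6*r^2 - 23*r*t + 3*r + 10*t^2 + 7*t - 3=6*r^2 - 25*r + 10*t^2 + t*(106 - 23*r) - 44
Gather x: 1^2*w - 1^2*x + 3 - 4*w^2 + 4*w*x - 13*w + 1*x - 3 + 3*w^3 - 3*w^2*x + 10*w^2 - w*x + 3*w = 3*w^3 + 6*w^2 - 9*w + x*(-3*w^2 + 3*w)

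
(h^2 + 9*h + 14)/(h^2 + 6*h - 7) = (h + 2)/(h - 1)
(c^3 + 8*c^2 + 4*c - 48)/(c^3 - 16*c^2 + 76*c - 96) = (c^2 + 10*c + 24)/(c^2 - 14*c + 48)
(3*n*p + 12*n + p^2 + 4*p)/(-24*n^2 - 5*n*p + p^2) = (p + 4)/(-8*n + p)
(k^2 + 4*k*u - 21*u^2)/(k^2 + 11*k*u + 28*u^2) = (k - 3*u)/(k + 4*u)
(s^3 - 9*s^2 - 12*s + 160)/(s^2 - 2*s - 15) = (s^2 - 4*s - 32)/(s + 3)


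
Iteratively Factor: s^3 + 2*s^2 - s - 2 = (s + 1)*(s^2 + s - 2) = (s - 1)*(s + 1)*(s + 2)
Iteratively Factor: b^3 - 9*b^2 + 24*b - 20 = (b - 5)*(b^2 - 4*b + 4) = (b - 5)*(b - 2)*(b - 2)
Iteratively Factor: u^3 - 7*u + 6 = (u - 1)*(u^2 + u - 6) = (u - 2)*(u - 1)*(u + 3)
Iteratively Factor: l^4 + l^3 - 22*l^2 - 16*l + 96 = (l + 4)*(l^3 - 3*l^2 - 10*l + 24) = (l - 4)*(l + 4)*(l^2 + l - 6) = (l - 4)*(l - 2)*(l + 4)*(l + 3)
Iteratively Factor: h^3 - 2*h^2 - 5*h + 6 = (h - 1)*(h^2 - h - 6) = (h - 1)*(h + 2)*(h - 3)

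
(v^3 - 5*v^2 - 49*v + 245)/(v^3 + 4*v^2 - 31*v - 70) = (v - 7)/(v + 2)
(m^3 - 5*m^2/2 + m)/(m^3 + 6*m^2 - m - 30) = m*(2*m - 1)/(2*(m^2 + 8*m + 15))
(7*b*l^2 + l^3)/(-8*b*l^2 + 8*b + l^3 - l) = l^2*(-7*b - l)/(8*b*l^2 - 8*b - l^3 + l)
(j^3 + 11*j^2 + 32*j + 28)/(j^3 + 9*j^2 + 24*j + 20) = (j + 7)/(j + 5)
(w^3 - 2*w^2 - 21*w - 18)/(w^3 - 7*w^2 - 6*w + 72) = (w + 1)/(w - 4)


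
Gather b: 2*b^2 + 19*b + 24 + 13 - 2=2*b^2 + 19*b + 35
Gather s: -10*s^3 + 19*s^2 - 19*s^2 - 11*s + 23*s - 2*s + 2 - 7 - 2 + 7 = -10*s^3 + 10*s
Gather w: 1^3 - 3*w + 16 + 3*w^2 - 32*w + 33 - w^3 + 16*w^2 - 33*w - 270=-w^3 + 19*w^2 - 68*w - 220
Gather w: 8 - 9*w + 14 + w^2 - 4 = w^2 - 9*w + 18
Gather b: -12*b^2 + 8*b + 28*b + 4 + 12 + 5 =-12*b^2 + 36*b + 21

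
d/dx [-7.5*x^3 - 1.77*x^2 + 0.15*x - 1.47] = -22.5*x^2 - 3.54*x + 0.15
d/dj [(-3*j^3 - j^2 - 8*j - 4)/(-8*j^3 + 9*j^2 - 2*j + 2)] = (-35*j^4 - 116*j^3 - 40*j^2 + 68*j - 24)/(64*j^6 - 144*j^5 + 113*j^4 - 68*j^3 + 40*j^2 - 8*j + 4)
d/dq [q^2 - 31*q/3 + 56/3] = 2*q - 31/3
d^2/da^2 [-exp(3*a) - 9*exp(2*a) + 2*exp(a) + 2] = (-9*exp(2*a) - 36*exp(a) + 2)*exp(a)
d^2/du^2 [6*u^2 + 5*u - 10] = 12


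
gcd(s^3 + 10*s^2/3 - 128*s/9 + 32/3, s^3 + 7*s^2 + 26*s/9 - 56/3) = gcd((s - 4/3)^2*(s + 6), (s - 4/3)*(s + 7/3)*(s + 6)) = s^2 + 14*s/3 - 8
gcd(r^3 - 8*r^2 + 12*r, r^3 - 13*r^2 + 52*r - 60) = r^2 - 8*r + 12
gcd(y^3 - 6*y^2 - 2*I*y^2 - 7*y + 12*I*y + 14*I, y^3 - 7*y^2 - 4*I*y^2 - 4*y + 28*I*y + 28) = y^2 + y*(-7 - 2*I) + 14*I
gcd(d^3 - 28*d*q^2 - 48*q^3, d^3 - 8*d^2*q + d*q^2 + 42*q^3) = d + 2*q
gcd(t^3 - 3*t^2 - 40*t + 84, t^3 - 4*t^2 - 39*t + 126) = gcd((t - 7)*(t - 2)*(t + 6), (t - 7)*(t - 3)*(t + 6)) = t^2 - t - 42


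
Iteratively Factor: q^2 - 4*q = (q - 4)*(q)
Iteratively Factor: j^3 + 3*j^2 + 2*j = (j + 2)*(j^2 + j) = (j + 1)*(j + 2)*(j)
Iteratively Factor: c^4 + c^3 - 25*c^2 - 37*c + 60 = (c - 1)*(c^3 + 2*c^2 - 23*c - 60) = (c - 1)*(c + 4)*(c^2 - 2*c - 15) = (c - 1)*(c + 3)*(c + 4)*(c - 5)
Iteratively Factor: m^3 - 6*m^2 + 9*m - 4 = (m - 1)*(m^2 - 5*m + 4) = (m - 4)*(m - 1)*(m - 1)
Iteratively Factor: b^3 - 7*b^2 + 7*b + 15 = (b + 1)*(b^2 - 8*b + 15) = (b - 3)*(b + 1)*(b - 5)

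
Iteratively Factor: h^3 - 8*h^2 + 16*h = (h)*(h^2 - 8*h + 16) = h*(h - 4)*(h - 4)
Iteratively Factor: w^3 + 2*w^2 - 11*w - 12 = (w + 4)*(w^2 - 2*w - 3) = (w - 3)*(w + 4)*(w + 1)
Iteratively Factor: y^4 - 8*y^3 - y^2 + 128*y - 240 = (y - 4)*(y^3 - 4*y^2 - 17*y + 60) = (y - 4)*(y + 4)*(y^2 - 8*y + 15) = (y - 4)*(y - 3)*(y + 4)*(y - 5)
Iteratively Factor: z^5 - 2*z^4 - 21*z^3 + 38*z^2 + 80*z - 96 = (z - 3)*(z^4 + z^3 - 18*z^2 - 16*z + 32) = (z - 3)*(z + 2)*(z^3 - z^2 - 16*z + 16) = (z - 3)*(z + 2)*(z + 4)*(z^2 - 5*z + 4) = (z - 3)*(z - 1)*(z + 2)*(z + 4)*(z - 4)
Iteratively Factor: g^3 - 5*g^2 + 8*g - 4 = (g - 1)*(g^2 - 4*g + 4) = (g - 2)*(g - 1)*(g - 2)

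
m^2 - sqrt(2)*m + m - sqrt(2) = (m + 1)*(m - sqrt(2))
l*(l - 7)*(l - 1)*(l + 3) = l^4 - 5*l^3 - 17*l^2 + 21*l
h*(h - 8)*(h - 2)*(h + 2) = h^4 - 8*h^3 - 4*h^2 + 32*h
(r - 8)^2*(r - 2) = r^3 - 18*r^2 + 96*r - 128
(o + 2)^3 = o^3 + 6*o^2 + 12*o + 8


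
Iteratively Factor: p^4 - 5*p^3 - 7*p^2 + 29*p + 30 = (p + 1)*(p^3 - 6*p^2 - p + 30) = (p - 3)*(p + 1)*(p^2 - 3*p - 10) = (p - 3)*(p + 1)*(p + 2)*(p - 5)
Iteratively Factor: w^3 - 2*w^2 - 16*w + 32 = (w - 4)*(w^2 + 2*w - 8) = (w - 4)*(w + 4)*(w - 2)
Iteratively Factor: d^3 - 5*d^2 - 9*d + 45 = (d - 5)*(d^2 - 9) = (d - 5)*(d + 3)*(d - 3)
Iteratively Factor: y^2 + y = (y)*(y + 1)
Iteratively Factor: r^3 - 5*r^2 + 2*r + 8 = (r - 2)*(r^2 - 3*r - 4) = (r - 2)*(r + 1)*(r - 4)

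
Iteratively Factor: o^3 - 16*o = (o + 4)*(o^2 - 4*o) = (o - 4)*(o + 4)*(o)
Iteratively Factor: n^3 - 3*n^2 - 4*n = (n - 4)*(n^2 + n) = (n - 4)*(n + 1)*(n)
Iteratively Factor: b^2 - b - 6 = (b - 3)*(b + 2)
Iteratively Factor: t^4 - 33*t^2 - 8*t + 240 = (t - 3)*(t^3 + 3*t^2 - 24*t - 80) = (t - 3)*(t + 4)*(t^2 - t - 20) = (t - 3)*(t + 4)^2*(t - 5)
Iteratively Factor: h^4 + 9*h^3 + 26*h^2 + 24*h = (h + 3)*(h^3 + 6*h^2 + 8*h) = (h + 3)*(h + 4)*(h^2 + 2*h) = (h + 2)*(h + 3)*(h + 4)*(h)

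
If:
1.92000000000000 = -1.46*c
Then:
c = -1.32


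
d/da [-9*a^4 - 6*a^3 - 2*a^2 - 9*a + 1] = -36*a^3 - 18*a^2 - 4*a - 9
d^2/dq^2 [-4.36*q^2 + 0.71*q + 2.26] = -8.72000000000000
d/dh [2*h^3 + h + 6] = 6*h^2 + 1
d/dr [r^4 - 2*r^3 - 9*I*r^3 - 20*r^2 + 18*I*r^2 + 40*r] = 4*r^3 + r^2*(-6 - 27*I) + r*(-40 + 36*I) + 40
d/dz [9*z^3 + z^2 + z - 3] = 27*z^2 + 2*z + 1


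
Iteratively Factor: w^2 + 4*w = (w + 4)*(w)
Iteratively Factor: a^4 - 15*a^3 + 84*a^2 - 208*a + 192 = (a - 4)*(a^3 - 11*a^2 + 40*a - 48) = (a - 4)*(a - 3)*(a^2 - 8*a + 16) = (a - 4)^2*(a - 3)*(a - 4)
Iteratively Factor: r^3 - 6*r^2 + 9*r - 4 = (r - 1)*(r^2 - 5*r + 4) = (r - 1)^2*(r - 4)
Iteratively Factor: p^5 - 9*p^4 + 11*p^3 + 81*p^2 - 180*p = (p - 4)*(p^4 - 5*p^3 - 9*p^2 + 45*p) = (p - 4)*(p + 3)*(p^3 - 8*p^2 + 15*p) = p*(p - 4)*(p + 3)*(p^2 - 8*p + 15) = p*(p - 5)*(p - 4)*(p + 3)*(p - 3)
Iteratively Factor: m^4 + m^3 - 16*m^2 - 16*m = (m + 4)*(m^3 - 3*m^2 - 4*m) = (m + 1)*(m + 4)*(m^2 - 4*m) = m*(m + 1)*(m + 4)*(m - 4)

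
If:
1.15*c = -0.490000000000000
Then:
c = -0.43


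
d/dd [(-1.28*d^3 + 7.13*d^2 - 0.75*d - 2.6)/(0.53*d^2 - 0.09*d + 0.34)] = (-0.6784*d^4 + 0.2304*d^3 - 1.5498*d^2 + 7.6044*d - 0.489)/(0.2809*d^4 - 0.0954*d^3 + 0.3685*d^2 - 0.0612*d + 0.1156)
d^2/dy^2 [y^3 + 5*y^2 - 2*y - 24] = 6*y + 10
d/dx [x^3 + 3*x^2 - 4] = 3*x*(x + 2)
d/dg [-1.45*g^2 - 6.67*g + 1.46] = -2.9*g - 6.67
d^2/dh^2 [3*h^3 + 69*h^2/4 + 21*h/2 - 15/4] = 18*h + 69/2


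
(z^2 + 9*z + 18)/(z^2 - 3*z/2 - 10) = 2*(z^2 + 9*z + 18)/(2*z^2 - 3*z - 20)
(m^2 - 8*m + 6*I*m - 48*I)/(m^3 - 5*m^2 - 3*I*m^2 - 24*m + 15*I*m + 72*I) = (m + 6*I)/(m^2 + 3*m*(1 - I) - 9*I)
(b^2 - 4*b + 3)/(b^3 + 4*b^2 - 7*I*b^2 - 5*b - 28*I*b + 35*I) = (b - 3)/(b^2 + b*(5 - 7*I) - 35*I)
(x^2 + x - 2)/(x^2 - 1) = (x + 2)/(x + 1)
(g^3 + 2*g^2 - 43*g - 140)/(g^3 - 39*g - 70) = (g + 4)/(g + 2)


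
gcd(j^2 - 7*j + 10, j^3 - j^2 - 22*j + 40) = j - 2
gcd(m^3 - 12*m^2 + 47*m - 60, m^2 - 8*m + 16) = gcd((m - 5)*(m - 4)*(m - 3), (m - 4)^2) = m - 4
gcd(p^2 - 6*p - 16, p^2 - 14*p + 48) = p - 8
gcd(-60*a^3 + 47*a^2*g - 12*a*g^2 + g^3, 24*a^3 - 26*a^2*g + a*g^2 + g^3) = 4*a - g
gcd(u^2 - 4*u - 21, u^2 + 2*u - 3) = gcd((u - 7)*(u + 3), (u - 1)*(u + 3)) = u + 3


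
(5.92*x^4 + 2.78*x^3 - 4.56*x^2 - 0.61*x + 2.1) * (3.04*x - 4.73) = 17.9968*x^5 - 19.5504*x^4 - 27.0118*x^3 + 19.7144*x^2 + 9.2693*x - 9.933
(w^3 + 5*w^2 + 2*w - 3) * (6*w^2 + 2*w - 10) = 6*w^5 + 32*w^4 + 12*w^3 - 64*w^2 - 26*w + 30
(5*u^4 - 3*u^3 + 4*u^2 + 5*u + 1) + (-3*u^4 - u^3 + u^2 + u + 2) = 2*u^4 - 4*u^3 + 5*u^2 + 6*u + 3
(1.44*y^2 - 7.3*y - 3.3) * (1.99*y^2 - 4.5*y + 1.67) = 2.8656*y^4 - 21.007*y^3 + 28.6878*y^2 + 2.659*y - 5.511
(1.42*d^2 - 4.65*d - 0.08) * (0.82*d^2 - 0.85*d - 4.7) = 1.1644*d^4 - 5.02*d^3 - 2.7871*d^2 + 21.923*d + 0.376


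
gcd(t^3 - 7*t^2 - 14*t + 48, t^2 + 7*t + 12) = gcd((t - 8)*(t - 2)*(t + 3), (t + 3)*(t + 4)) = t + 3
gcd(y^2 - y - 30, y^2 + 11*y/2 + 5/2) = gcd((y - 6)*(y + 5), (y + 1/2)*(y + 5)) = y + 5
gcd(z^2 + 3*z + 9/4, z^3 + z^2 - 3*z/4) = z + 3/2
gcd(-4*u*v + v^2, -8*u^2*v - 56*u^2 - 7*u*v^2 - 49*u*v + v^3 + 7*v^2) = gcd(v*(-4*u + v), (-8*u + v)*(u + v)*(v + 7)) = 1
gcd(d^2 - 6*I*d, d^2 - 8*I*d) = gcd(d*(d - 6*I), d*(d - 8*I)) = d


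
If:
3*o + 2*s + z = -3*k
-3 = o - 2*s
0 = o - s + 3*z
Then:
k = 23*z/3 - 5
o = 3 - 6*z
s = 3 - 3*z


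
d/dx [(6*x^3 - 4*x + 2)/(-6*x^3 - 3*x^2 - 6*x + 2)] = 2*(-9*x^4 - 60*x^3 + 30*x^2 + 6*x + 2)/(36*x^6 + 36*x^5 + 81*x^4 + 12*x^3 + 24*x^2 - 24*x + 4)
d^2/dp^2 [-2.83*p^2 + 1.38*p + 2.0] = -5.66000000000000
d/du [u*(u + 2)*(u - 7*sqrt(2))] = 3*u^2 - 14*sqrt(2)*u + 4*u - 14*sqrt(2)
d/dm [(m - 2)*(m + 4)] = 2*m + 2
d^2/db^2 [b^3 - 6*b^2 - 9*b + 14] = 6*b - 12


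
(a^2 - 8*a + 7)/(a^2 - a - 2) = (-a^2 + 8*a - 7)/(-a^2 + a + 2)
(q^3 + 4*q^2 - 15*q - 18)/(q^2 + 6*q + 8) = (q^3 + 4*q^2 - 15*q - 18)/(q^2 + 6*q + 8)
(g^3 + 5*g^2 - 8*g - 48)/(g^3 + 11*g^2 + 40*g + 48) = (g - 3)/(g + 3)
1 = 1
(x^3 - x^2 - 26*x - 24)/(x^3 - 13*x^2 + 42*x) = (x^2 + 5*x + 4)/(x*(x - 7))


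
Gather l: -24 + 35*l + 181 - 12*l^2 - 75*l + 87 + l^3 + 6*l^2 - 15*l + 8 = l^3 - 6*l^2 - 55*l + 252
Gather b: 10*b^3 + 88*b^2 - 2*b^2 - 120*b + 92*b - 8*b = 10*b^3 + 86*b^2 - 36*b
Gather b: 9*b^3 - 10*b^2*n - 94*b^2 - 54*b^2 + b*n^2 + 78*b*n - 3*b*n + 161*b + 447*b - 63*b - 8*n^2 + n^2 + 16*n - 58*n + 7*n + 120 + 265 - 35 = 9*b^3 + b^2*(-10*n - 148) + b*(n^2 + 75*n + 545) - 7*n^2 - 35*n + 350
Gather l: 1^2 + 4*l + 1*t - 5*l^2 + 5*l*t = -5*l^2 + l*(5*t + 4) + t + 1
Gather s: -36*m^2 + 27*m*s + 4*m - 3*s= -36*m^2 + 4*m + s*(27*m - 3)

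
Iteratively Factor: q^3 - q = (q)*(q^2 - 1) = q*(q + 1)*(q - 1)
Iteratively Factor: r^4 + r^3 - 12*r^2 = (r)*(r^3 + r^2 - 12*r) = r^2*(r^2 + r - 12) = r^2*(r - 3)*(r + 4)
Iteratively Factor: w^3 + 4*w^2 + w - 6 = (w + 2)*(w^2 + 2*w - 3) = (w - 1)*(w + 2)*(w + 3)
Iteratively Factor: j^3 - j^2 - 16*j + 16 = (j - 1)*(j^2 - 16) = (j - 4)*(j - 1)*(j + 4)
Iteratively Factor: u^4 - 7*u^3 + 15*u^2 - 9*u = (u)*(u^3 - 7*u^2 + 15*u - 9) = u*(u - 1)*(u^2 - 6*u + 9) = u*(u - 3)*(u - 1)*(u - 3)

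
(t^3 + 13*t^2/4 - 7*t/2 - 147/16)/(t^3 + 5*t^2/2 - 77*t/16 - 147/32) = 2*(2*t + 3)/(4*t + 3)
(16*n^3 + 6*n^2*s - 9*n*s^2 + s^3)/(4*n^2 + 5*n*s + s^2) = (16*n^2 - 10*n*s + s^2)/(4*n + s)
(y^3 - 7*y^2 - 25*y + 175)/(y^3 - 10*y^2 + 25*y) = (y^2 - 2*y - 35)/(y*(y - 5))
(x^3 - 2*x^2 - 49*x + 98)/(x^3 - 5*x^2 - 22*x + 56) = (x + 7)/(x + 4)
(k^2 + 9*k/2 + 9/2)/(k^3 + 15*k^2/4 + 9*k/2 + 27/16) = 8*(k + 3)/(8*k^2 + 18*k + 9)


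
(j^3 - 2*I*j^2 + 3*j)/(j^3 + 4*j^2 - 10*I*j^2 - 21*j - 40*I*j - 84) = j*(j + I)/(j^2 + j*(4 - 7*I) - 28*I)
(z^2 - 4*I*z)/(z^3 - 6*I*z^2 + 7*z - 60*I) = z/(z^2 - 2*I*z + 15)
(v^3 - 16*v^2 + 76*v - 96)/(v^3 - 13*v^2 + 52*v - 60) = (v - 8)/(v - 5)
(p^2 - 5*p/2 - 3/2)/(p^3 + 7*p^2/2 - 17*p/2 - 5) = (p - 3)/(p^2 + 3*p - 10)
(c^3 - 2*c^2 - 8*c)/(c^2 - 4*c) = c + 2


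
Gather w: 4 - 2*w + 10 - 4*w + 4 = 18 - 6*w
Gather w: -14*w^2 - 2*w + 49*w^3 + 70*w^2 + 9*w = 49*w^3 + 56*w^2 + 7*w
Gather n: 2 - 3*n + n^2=n^2 - 3*n + 2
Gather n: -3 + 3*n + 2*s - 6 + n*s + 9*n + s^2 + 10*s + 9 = n*(s + 12) + s^2 + 12*s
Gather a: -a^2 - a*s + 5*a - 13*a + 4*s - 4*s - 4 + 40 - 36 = -a^2 + a*(-s - 8)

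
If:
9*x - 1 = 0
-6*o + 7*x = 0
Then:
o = 7/54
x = 1/9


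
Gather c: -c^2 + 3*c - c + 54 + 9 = -c^2 + 2*c + 63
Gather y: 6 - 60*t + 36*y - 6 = -60*t + 36*y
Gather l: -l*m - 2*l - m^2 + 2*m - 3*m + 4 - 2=l*(-m - 2) - m^2 - m + 2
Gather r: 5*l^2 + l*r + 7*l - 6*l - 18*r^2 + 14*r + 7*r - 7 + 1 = 5*l^2 + l - 18*r^2 + r*(l + 21) - 6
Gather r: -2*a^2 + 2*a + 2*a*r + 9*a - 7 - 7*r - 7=-2*a^2 + 11*a + r*(2*a - 7) - 14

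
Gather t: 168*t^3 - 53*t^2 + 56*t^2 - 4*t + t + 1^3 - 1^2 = 168*t^3 + 3*t^2 - 3*t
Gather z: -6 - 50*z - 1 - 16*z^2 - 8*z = -16*z^2 - 58*z - 7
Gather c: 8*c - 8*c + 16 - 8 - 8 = 0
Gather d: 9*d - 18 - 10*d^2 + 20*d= -10*d^2 + 29*d - 18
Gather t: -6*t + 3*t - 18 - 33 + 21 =-3*t - 30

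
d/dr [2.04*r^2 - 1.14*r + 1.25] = 4.08*r - 1.14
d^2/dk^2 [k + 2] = 0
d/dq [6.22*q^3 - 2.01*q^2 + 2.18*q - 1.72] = 18.66*q^2 - 4.02*q + 2.18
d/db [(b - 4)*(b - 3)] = 2*b - 7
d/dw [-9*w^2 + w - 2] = 1 - 18*w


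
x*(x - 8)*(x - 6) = x^3 - 14*x^2 + 48*x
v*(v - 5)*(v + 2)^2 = v^4 - v^3 - 16*v^2 - 20*v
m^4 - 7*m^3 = m^3*(m - 7)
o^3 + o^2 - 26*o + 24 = (o - 4)*(o - 1)*(o + 6)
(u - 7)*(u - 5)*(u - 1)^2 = u^4 - 14*u^3 + 60*u^2 - 82*u + 35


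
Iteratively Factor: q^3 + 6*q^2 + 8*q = (q)*(q^2 + 6*q + 8) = q*(q + 4)*(q + 2)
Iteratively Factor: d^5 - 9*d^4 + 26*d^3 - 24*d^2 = (d)*(d^4 - 9*d^3 + 26*d^2 - 24*d) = d*(d - 2)*(d^3 - 7*d^2 + 12*d) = d*(d - 3)*(d - 2)*(d^2 - 4*d) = d*(d - 4)*(d - 3)*(d - 2)*(d)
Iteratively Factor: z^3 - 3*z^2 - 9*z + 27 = (z - 3)*(z^2 - 9) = (z - 3)^2*(z + 3)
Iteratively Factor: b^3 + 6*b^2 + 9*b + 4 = (b + 1)*(b^2 + 5*b + 4) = (b + 1)^2*(b + 4)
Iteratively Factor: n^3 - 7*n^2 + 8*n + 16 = (n + 1)*(n^2 - 8*n + 16) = (n - 4)*(n + 1)*(n - 4)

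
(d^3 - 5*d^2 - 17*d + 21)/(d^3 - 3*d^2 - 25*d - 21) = (d - 1)/(d + 1)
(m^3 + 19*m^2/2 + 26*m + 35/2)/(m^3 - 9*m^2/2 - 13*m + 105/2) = (m^2 + 6*m + 5)/(m^2 - 8*m + 15)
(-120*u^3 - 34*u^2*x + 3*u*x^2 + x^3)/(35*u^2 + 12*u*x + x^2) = (-24*u^2 - 2*u*x + x^2)/(7*u + x)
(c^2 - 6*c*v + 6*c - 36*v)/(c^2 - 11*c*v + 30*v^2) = (-c - 6)/(-c + 5*v)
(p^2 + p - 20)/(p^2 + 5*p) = (p - 4)/p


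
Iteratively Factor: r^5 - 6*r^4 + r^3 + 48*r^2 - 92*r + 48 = (r - 4)*(r^4 - 2*r^3 - 7*r^2 + 20*r - 12) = (r - 4)*(r - 1)*(r^3 - r^2 - 8*r + 12) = (r - 4)*(r - 1)*(r + 3)*(r^2 - 4*r + 4) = (r - 4)*(r - 2)*(r - 1)*(r + 3)*(r - 2)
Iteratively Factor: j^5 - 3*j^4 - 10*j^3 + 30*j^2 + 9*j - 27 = (j + 1)*(j^4 - 4*j^3 - 6*j^2 + 36*j - 27) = (j + 1)*(j + 3)*(j^3 - 7*j^2 + 15*j - 9) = (j - 3)*(j + 1)*(j + 3)*(j^2 - 4*j + 3) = (j - 3)^2*(j + 1)*(j + 3)*(j - 1)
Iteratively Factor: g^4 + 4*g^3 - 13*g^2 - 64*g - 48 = (g - 4)*(g^3 + 8*g^2 + 19*g + 12) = (g - 4)*(g + 3)*(g^2 + 5*g + 4) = (g - 4)*(g + 3)*(g + 4)*(g + 1)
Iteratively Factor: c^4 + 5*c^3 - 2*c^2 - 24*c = (c + 3)*(c^3 + 2*c^2 - 8*c) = (c + 3)*(c + 4)*(c^2 - 2*c) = (c - 2)*(c + 3)*(c + 4)*(c)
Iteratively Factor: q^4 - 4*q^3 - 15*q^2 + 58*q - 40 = (q - 5)*(q^3 + q^2 - 10*q + 8) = (q - 5)*(q - 2)*(q^2 + 3*q - 4) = (q - 5)*(q - 2)*(q + 4)*(q - 1)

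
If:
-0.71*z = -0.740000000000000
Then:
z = 1.04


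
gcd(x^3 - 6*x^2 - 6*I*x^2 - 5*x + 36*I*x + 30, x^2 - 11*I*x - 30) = x - 5*I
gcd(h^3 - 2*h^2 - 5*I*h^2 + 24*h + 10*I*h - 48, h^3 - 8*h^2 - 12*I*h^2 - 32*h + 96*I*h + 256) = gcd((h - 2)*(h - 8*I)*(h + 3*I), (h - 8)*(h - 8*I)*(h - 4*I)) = h - 8*I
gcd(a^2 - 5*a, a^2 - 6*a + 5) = a - 5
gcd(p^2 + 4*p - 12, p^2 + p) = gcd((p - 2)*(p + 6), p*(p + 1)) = 1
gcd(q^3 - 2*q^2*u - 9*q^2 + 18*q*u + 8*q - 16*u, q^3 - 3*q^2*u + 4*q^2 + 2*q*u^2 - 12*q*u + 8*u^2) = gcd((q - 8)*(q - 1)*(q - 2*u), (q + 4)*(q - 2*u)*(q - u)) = q - 2*u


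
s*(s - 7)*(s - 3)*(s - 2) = s^4 - 12*s^3 + 41*s^2 - 42*s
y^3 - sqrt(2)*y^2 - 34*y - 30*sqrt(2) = (y - 5*sqrt(2))*(y + sqrt(2))*(y + 3*sqrt(2))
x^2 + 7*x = x*(x + 7)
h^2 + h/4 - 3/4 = (h - 3/4)*(h + 1)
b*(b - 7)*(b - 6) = b^3 - 13*b^2 + 42*b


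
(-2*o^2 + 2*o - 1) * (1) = -2*o^2 + 2*o - 1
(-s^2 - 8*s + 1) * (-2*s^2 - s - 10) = 2*s^4 + 17*s^3 + 16*s^2 + 79*s - 10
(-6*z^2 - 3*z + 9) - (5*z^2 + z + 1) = -11*z^2 - 4*z + 8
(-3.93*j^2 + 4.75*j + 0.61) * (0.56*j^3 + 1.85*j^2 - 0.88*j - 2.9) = -2.2008*j^5 - 4.6105*j^4 + 12.5875*j^3 + 8.3455*j^2 - 14.3118*j - 1.769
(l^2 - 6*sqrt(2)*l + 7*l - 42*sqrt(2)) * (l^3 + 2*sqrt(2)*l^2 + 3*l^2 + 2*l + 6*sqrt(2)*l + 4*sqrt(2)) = l^5 - 4*sqrt(2)*l^4 + 10*l^4 - 40*sqrt(2)*l^3 - l^3 - 226*l^2 - 92*sqrt(2)*l^2 - 552*l - 56*sqrt(2)*l - 336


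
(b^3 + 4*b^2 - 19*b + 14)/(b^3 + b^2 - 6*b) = (b^2 + 6*b - 7)/(b*(b + 3))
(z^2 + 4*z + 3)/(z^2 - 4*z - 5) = (z + 3)/(z - 5)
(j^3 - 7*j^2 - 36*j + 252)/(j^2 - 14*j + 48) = (j^2 - j - 42)/(j - 8)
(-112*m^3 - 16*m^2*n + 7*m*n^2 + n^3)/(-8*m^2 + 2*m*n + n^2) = (28*m^2 - 3*m*n - n^2)/(2*m - n)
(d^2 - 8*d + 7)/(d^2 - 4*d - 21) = (d - 1)/(d + 3)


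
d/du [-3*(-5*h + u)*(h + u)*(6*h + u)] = 87*h^2 - 12*h*u - 9*u^2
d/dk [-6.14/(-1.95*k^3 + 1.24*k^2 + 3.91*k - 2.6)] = (-35.919*k^2 + 15.2272*k + 24.0074)/(1.95*k^3 - 1.24*k^2 - 3.91*k + 2.6)^2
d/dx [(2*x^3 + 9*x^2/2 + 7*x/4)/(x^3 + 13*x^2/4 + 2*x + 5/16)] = 4*(32*x^2 + 40*x + 35)/(64*x^4 + 352*x^3 + 564*x^2 + 220*x + 25)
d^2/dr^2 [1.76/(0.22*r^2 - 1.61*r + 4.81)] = (-0.170368*r^2 + 1.246784*r + 1.76*(0.44*r - 1.61)*(0.88*r - 3.22) - 3.724864)/(0.22*r^2 - 1.61*r + 4.81)^3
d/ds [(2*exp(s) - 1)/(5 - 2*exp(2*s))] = (4*exp(2*s) - 4*exp(s) + 10)*exp(s)/(4*exp(4*s) - 20*exp(2*s) + 25)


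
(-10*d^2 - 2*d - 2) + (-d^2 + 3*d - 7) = -11*d^2 + d - 9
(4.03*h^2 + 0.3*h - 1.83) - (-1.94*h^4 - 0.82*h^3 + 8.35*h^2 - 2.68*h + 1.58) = 1.94*h^4 + 0.82*h^3 - 4.32*h^2 + 2.98*h - 3.41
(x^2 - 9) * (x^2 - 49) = x^4 - 58*x^2 + 441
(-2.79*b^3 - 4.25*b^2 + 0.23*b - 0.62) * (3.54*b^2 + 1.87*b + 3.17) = -9.8766*b^5 - 20.2623*b^4 - 15.9776*b^3 - 15.2372*b^2 - 0.4303*b - 1.9654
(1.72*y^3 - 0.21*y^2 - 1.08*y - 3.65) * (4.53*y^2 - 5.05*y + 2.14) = 7.7916*y^5 - 9.6373*y^4 - 0.1511*y^3 - 11.5299*y^2 + 16.1213*y - 7.811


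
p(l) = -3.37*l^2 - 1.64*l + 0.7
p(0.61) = -1.55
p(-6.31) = -123.13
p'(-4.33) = 27.54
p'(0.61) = -5.75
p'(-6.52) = 42.30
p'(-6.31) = 40.89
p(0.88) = -3.35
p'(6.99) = -48.75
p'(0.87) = -7.50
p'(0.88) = -7.57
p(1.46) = -8.88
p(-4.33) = -55.38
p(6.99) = -175.42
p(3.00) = -34.55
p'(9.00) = -62.30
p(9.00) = -287.03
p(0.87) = -3.28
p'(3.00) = -21.86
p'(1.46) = -11.48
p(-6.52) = -131.87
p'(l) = -6.74*l - 1.64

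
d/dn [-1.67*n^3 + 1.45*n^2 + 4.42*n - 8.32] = -5.01*n^2 + 2.9*n + 4.42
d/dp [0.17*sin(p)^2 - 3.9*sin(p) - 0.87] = (0.34*sin(p) - 3.9)*cos(p)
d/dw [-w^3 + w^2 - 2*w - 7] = -3*w^2 + 2*w - 2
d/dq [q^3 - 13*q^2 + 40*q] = 3*q^2 - 26*q + 40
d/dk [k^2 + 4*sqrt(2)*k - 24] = 2*k + 4*sqrt(2)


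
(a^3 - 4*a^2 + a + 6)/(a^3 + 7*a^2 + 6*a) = (a^2 - 5*a + 6)/(a*(a + 6))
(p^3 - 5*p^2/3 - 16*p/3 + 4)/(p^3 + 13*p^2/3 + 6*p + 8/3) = (3*p^2 - 11*p + 6)/(3*p^2 + 7*p + 4)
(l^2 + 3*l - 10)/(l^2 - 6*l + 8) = (l + 5)/(l - 4)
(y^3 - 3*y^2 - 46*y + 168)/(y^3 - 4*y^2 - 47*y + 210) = (y - 4)/(y - 5)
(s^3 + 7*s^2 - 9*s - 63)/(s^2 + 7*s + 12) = (s^2 + 4*s - 21)/(s + 4)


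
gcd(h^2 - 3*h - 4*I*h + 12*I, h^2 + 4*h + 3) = 1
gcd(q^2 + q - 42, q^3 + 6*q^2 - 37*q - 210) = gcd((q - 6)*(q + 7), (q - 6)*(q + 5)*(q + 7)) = q^2 + q - 42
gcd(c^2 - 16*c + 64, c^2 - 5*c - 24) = c - 8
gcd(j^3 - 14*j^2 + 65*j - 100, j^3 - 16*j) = j - 4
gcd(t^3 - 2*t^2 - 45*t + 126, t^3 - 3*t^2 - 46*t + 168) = t^2 + t - 42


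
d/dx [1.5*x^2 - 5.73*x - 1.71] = 3.0*x - 5.73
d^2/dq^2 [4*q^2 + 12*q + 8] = 8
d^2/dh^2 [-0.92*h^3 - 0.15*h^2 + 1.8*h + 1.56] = -5.52*h - 0.3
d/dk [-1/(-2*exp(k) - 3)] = -2*exp(k)/(2*exp(k) + 3)^2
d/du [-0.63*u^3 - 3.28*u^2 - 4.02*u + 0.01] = -1.89*u^2 - 6.56*u - 4.02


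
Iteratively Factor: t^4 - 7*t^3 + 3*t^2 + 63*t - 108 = (t - 4)*(t^3 - 3*t^2 - 9*t + 27) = (t - 4)*(t + 3)*(t^2 - 6*t + 9) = (t - 4)*(t - 3)*(t + 3)*(t - 3)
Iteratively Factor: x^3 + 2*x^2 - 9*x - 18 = (x - 3)*(x^2 + 5*x + 6) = (x - 3)*(x + 3)*(x + 2)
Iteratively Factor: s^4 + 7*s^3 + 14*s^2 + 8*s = (s + 1)*(s^3 + 6*s^2 + 8*s) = (s + 1)*(s + 2)*(s^2 + 4*s) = (s + 1)*(s + 2)*(s + 4)*(s)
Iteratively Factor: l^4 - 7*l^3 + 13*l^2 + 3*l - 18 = (l + 1)*(l^3 - 8*l^2 + 21*l - 18) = (l - 3)*(l + 1)*(l^2 - 5*l + 6) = (l - 3)*(l - 2)*(l + 1)*(l - 3)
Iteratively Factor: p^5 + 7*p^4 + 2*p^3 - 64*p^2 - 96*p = (p)*(p^4 + 7*p^3 + 2*p^2 - 64*p - 96) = p*(p - 3)*(p^3 + 10*p^2 + 32*p + 32) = p*(p - 3)*(p + 2)*(p^2 + 8*p + 16) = p*(p - 3)*(p + 2)*(p + 4)*(p + 4)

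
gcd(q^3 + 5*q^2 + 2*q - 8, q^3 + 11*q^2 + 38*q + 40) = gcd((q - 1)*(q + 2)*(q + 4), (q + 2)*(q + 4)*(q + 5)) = q^2 + 6*q + 8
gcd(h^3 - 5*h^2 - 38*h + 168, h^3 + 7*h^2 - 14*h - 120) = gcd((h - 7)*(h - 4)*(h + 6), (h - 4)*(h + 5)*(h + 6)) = h^2 + 2*h - 24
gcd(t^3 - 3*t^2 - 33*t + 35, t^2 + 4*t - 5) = t^2 + 4*t - 5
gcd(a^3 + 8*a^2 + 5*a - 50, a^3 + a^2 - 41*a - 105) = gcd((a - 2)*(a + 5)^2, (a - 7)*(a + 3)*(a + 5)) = a + 5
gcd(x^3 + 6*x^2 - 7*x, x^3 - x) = x^2 - x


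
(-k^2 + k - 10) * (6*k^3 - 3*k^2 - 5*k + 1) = -6*k^5 + 9*k^4 - 58*k^3 + 24*k^2 + 51*k - 10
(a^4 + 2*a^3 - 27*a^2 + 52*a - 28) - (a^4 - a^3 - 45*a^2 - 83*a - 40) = 3*a^3 + 18*a^2 + 135*a + 12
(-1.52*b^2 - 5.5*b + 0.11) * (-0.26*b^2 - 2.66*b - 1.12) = 0.3952*b^4 + 5.4732*b^3 + 16.3038*b^2 + 5.8674*b - 0.1232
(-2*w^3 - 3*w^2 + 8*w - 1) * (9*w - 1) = -18*w^4 - 25*w^3 + 75*w^2 - 17*w + 1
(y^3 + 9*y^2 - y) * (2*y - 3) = 2*y^4 + 15*y^3 - 29*y^2 + 3*y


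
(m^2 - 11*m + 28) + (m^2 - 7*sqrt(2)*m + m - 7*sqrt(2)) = 2*m^2 - 10*m - 7*sqrt(2)*m - 7*sqrt(2) + 28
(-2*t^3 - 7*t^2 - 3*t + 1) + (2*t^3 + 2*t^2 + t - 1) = -5*t^2 - 2*t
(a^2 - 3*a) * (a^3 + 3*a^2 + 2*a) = a^5 - 7*a^3 - 6*a^2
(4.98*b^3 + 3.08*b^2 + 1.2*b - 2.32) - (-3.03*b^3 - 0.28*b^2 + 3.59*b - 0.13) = 8.01*b^3 + 3.36*b^2 - 2.39*b - 2.19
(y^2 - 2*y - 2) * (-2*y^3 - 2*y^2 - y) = -2*y^5 + 2*y^4 + 7*y^3 + 6*y^2 + 2*y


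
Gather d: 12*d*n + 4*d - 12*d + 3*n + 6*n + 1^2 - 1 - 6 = d*(12*n - 8) + 9*n - 6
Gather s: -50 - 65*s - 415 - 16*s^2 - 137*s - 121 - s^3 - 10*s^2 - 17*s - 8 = -s^3 - 26*s^2 - 219*s - 594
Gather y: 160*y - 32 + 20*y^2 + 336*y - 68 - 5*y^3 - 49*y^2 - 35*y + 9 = -5*y^3 - 29*y^2 + 461*y - 91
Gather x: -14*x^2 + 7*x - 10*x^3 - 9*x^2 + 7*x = -10*x^3 - 23*x^2 + 14*x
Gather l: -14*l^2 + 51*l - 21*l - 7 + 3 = -14*l^2 + 30*l - 4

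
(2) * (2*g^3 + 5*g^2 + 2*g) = 4*g^3 + 10*g^2 + 4*g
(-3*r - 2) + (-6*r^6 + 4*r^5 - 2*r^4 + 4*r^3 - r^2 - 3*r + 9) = -6*r^6 + 4*r^5 - 2*r^4 + 4*r^3 - r^2 - 6*r + 7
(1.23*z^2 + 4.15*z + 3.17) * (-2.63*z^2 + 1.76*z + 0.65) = -3.2349*z^4 - 8.7497*z^3 - 0.233599999999999*z^2 + 8.2767*z + 2.0605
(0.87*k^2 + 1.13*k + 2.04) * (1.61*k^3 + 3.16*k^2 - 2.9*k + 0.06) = 1.4007*k^5 + 4.5685*k^4 + 4.3322*k^3 + 3.2216*k^2 - 5.8482*k + 0.1224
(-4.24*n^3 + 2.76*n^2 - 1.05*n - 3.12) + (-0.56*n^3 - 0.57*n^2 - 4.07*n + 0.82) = -4.8*n^3 + 2.19*n^2 - 5.12*n - 2.3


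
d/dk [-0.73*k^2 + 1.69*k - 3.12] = 1.69 - 1.46*k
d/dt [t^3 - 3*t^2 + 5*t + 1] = 3*t^2 - 6*t + 5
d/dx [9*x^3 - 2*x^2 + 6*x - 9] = 27*x^2 - 4*x + 6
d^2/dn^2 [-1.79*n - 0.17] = 0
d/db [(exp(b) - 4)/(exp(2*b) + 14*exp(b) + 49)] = (15 - exp(b))*exp(b)/(exp(3*b) + 21*exp(2*b) + 147*exp(b) + 343)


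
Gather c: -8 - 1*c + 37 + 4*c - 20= 3*c + 9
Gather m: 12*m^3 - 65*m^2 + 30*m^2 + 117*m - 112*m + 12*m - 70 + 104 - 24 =12*m^3 - 35*m^2 + 17*m + 10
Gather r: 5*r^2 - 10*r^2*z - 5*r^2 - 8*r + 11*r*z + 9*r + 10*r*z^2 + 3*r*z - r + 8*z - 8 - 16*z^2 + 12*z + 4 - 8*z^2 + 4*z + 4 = -10*r^2*z + r*(10*z^2 + 14*z) - 24*z^2 + 24*z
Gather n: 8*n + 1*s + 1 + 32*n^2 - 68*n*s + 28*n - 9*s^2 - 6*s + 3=32*n^2 + n*(36 - 68*s) - 9*s^2 - 5*s + 4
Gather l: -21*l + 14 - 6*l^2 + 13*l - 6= -6*l^2 - 8*l + 8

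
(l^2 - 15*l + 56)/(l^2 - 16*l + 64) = (l - 7)/(l - 8)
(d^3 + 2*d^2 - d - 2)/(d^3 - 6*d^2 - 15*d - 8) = (d^2 + d - 2)/(d^2 - 7*d - 8)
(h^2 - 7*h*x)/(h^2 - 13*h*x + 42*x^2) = h/(h - 6*x)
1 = 1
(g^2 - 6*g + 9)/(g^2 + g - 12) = (g - 3)/(g + 4)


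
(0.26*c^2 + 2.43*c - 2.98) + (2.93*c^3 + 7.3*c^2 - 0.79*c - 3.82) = 2.93*c^3 + 7.56*c^2 + 1.64*c - 6.8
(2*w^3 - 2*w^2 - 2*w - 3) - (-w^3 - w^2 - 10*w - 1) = 3*w^3 - w^2 + 8*w - 2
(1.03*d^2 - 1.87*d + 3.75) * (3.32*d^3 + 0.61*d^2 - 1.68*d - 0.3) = 3.4196*d^5 - 5.5801*d^4 + 9.5789*d^3 + 5.1201*d^2 - 5.739*d - 1.125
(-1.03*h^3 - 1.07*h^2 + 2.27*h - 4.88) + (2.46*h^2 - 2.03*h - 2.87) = -1.03*h^3 + 1.39*h^2 + 0.24*h - 7.75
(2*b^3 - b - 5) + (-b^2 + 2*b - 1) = 2*b^3 - b^2 + b - 6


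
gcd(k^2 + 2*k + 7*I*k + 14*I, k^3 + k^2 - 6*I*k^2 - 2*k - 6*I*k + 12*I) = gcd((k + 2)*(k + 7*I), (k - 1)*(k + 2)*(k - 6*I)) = k + 2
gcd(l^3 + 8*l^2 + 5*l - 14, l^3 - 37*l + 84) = l + 7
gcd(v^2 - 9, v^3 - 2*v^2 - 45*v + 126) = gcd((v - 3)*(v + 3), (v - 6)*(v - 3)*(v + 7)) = v - 3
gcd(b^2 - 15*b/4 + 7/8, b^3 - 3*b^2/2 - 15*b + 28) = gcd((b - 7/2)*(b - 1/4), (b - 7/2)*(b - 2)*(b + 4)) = b - 7/2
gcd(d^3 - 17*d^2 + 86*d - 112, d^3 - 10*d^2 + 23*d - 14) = d^2 - 9*d + 14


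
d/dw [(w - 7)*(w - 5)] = 2*w - 12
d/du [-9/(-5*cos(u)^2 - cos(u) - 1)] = 9*(10*cos(u) + 1)*sin(u)/(5*cos(u)^2 + cos(u) + 1)^2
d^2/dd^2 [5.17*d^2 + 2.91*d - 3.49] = 10.3400000000000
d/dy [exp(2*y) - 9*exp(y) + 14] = (2*exp(y) - 9)*exp(y)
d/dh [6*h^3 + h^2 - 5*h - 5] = 18*h^2 + 2*h - 5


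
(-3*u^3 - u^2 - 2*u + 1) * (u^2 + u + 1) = -3*u^5 - 4*u^4 - 6*u^3 - 2*u^2 - u + 1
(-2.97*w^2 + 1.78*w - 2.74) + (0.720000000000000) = -2.97*w^2 + 1.78*w - 2.02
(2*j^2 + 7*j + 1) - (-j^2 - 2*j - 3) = 3*j^2 + 9*j + 4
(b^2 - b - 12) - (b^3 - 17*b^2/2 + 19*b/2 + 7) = -b^3 + 19*b^2/2 - 21*b/2 - 19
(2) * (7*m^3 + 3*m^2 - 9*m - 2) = 14*m^3 + 6*m^2 - 18*m - 4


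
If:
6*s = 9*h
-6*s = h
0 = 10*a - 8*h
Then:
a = 0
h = 0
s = 0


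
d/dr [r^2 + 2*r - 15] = 2*r + 2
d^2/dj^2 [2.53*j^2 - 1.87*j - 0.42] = 5.06000000000000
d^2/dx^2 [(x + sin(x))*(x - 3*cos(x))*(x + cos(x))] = -x^2*sin(x) + 2*x^2*cos(x) + 8*x*sin(x) + 4*x*sin(2*x) + 4*x*cos(x) + 6*x*cos(2*x) + 6*x + 11*sin(x)/4 + 6*sin(2*x) + 27*sin(3*x)/4 - 4*cos(x) - 4*cos(2*x)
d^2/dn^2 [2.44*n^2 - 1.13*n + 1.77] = 4.88000000000000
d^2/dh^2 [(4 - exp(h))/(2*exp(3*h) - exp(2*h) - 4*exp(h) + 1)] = (-16*exp(6*h) + 150*exp(5*h) - 121*exp(4*h) - 18*exp(3*h) - 30*exp(2*h) + 76*exp(h) + 15)*exp(h)/(8*exp(9*h) - 12*exp(8*h) - 42*exp(7*h) + 59*exp(6*h) + 72*exp(5*h) - 93*exp(4*h) - 34*exp(3*h) + 45*exp(2*h) - 12*exp(h) + 1)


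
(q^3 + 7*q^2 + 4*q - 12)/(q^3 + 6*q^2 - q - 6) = (q + 2)/(q + 1)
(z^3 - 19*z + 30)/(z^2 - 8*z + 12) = (z^2 + 2*z - 15)/(z - 6)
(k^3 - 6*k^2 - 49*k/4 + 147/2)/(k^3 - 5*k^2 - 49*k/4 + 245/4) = (k - 6)/(k - 5)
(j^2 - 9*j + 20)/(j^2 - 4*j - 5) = (j - 4)/(j + 1)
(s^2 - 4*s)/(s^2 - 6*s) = (s - 4)/(s - 6)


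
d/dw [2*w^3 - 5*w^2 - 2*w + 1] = 6*w^2 - 10*w - 2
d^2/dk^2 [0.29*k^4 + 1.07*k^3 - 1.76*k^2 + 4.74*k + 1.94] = 3.48*k^2 + 6.42*k - 3.52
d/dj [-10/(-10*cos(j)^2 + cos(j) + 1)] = 10*(20*cos(j) - 1)*sin(j)/(-10*cos(j)^2 + cos(j) + 1)^2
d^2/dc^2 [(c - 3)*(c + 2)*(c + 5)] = 6*c + 8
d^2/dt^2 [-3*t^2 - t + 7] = -6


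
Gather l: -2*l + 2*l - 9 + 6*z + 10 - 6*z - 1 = 0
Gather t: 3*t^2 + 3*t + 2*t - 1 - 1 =3*t^2 + 5*t - 2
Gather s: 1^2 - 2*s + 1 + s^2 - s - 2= s^2 - 3*s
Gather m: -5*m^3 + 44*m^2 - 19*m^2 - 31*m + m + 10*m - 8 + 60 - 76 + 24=-5*m^3 + 25*m^2 - 20*m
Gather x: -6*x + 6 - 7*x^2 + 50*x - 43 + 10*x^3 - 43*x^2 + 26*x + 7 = 10*x^3 - 50*x^2 + 70*x - 30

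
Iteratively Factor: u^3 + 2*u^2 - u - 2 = (u + 1)*(u^2 + u - 2) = (u + 1)*(u + 2)*(u - 1)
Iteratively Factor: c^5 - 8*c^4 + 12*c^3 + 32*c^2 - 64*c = (c - 4)*(c^4 - 4*c^3 - 4*c^2 + 16*c) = (c - 4)^2*(c^3 - 4*c) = (c - 4)^2*(c + 2)*(c^2 - 2*c) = (c - 4)^2*(c - 2)*(c + 2)*(c)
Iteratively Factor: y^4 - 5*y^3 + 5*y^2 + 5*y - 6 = (y - 1)*(y^3 - 4*y^2 + y + 6) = (y - 2)*(y - 1)*(y^2 - 2*y - 3) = (y - 3)*(y - 2)*(y - 1)*(y + 1)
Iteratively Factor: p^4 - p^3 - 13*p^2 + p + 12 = (p - 4)*(p^3 + 3*p^2 - p - 3) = (p - 4)*(p + 3)*(p^2 - 1) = (p - 4)*(p - 1)*(p + 3)*(p + 1)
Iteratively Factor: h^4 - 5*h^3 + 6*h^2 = (h)*(h^3 - 5*h^2 + 6*h) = h*(h - 3)*(h^2 - 2*h) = h*(h - 3)*(h - 2)*(h)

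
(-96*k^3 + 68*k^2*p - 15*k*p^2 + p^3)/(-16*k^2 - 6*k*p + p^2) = (12*k^2 - 7*k*p + p^2)/(2*k + p)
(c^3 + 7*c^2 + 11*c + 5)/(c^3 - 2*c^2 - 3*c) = (c^2 + 6*c + 5)/(c*(c - 3))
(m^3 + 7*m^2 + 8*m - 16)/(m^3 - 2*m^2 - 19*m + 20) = (m + 4)/(m - 5)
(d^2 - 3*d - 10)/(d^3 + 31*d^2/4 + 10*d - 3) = 4*(d - 5)/(4*d^2 + 23*d - 6)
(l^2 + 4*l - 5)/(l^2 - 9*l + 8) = (l + 5)/(l - 8)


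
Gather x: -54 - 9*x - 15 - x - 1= -10*x - 70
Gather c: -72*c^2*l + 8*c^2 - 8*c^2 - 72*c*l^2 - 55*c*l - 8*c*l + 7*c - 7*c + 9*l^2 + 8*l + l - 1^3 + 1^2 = -72*c^2*l + c*(-72*l^2 - 63*l) + 9*l^2 + 9*l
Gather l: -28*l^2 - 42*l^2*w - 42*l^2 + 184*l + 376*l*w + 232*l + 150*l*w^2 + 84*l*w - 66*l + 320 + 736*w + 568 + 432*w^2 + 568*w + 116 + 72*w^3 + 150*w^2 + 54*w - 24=l^2*(-42*w - 70) + l*(150*w^2 + 460*w + 350) + 72*w^3 + 582*w^2 + 1358*w + 980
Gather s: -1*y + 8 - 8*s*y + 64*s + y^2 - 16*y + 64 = s*(64 - 8*y) + y^2 - 17*y + 72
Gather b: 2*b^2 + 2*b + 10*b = 2*b^2 + 12*b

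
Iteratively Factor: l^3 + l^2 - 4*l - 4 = (l + 1)*(l^2 - 4) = (l + 1)*(l + 2)*(l - 2)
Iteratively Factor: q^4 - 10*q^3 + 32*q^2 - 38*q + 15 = (q - 5)*(q^3 - 5*q^2 + 7*q - 3) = (q - 5)*(q - 3)*(q^2 - 2*q + 1) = (q - 5)*(q - 3)*(q - 1)*(q - 1)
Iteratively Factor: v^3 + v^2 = (v)*(v^2 + v) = v^2*(v + 1)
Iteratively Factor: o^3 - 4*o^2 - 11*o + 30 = (o - 2)*(o^2 - 2*o - 15) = (o - 5)*(o - 2)*(o + 3)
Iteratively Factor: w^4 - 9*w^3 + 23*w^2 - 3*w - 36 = (w - 3)*(w^3 - 6*w^2 + 5*w + 12) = (w - 4)*(w - 3)*(w^2 - 2*w - 3) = (w - 4)*(w - 3)*(w + 1)*(w - 3)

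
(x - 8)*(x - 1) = x^2 - 9*x + 8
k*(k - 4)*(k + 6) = k^3 + 2*k^2 - 24*k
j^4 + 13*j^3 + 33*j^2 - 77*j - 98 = (j - 2)*(j + 1)*(j + 7)^2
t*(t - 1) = t^2 - t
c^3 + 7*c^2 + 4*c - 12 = (c - 1)*(c + 2)*(c + 6)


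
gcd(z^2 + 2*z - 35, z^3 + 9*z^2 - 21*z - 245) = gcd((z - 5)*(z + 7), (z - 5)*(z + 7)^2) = z^2 + 2*z - 35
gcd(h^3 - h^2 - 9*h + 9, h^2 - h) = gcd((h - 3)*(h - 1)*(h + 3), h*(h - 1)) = h - 1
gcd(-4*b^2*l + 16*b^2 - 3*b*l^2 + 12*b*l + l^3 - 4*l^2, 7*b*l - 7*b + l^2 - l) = 1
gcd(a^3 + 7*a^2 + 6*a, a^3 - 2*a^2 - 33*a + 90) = a + 6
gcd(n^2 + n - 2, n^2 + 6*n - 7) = n - 1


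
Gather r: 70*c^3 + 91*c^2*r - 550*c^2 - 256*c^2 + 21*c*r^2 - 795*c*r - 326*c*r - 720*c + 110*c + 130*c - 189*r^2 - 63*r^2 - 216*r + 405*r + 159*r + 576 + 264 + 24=70*c^3 - 806*c^2 - 480*c + r^2*(21*c - 252) + r*(91*c^2 - 1121*c + 348) + 864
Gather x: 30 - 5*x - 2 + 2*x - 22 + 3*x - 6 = 0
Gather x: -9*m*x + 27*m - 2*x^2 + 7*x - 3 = 27*m - 2*x^2 + x*(7 - 9*m) - 3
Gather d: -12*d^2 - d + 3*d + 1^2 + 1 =-12*d^2 + 2*d + 2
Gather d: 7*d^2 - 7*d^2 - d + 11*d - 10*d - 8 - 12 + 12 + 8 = 0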